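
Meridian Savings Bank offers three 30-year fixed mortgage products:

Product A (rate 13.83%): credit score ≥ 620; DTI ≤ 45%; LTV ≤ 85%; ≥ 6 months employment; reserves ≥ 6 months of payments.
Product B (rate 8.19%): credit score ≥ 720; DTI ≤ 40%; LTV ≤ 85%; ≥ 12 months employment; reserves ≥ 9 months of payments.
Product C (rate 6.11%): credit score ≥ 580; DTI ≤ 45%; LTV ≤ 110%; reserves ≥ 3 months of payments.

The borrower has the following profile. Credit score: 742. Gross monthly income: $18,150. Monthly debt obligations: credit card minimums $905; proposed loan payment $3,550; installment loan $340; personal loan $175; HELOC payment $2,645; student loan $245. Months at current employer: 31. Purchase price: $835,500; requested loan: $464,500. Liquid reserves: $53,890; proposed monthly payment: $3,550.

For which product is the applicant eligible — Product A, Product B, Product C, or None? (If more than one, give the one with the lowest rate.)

Product C

Total debts = (905 + 3,550 + 340 + 175 + 2,645 + 245) = 7,860; DTI = 7,860/18,150 = 43.3%.
LTV = 464,500/835,500 = 55.6%.
Reserves = 53,890/3,550 = 15.2 months.
Product A: score 742 ≥ 620; DTI 43.3% ≤ 45%; LTV 55.6% ≤ 85%; employment 31 ≥ 6 mo; reserves 15.2 ≥ 6 mo → qualifies.
Product B: score 742 ≥ 720; DTI 43.3% > 40%; LTV 55.6% ≤ 85%; employment 31 ≥ 12 mo; reserves 15.2 ≥ 9 mo → does not qualify.
Product C: score 742 ≥ 580; DTI 43.3% ≤ 45%; LTV 55.6% ≤ 110%; reserves 15.2 ≥ 3 mo → qualifies.
Qualifying: Product A, Product C. Lowest rate is 6.11% → Product C.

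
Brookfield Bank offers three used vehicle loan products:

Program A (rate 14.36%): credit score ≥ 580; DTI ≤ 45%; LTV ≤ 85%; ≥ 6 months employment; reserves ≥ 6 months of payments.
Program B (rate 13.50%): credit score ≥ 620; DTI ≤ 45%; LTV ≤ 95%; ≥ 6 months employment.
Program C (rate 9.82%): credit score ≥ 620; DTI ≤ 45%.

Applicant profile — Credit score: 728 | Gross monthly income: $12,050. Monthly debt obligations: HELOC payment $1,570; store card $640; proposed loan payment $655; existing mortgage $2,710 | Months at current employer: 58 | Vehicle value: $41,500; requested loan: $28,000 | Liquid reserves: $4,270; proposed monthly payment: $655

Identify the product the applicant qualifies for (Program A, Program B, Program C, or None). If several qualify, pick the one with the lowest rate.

Total debts = (1,570 + 640 + 655 + 2,710) = 5,575; DTI = 5,575/12,050 = 46.3%.
LTV = 28,000/41,500 = 67.5%.
Reserves = 4,270/655 = 6.5 months.
Program A: score 728 ≥ 580; DTI 46.3% > 45%; LTV 67.5% ≤ 85%; employment 58 ≥ 6 mo; reserves 6.5 ≥ 6 mo → does not qualify.
Program B: score 728 ≥ 620; DTI 46.3% > 45%; LTV 67.5% ≤ 95%; employment 58 ≥ 6 mo → does not qualify.
Program C: score 728 ≥ 620; DTI 46.3% > 45% → does not qualify.

None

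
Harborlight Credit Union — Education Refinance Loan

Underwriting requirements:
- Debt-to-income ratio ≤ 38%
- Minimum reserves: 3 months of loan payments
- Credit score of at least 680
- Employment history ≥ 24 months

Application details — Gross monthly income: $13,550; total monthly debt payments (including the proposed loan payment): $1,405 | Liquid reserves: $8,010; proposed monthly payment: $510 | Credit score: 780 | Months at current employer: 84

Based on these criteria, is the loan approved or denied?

Debt-to-income = 1,405/13,550 = 10.4% — meets 38% limit
Reserves: 8,010 ÷ 510 = 15.7 months (meets 3-month minimum)
Credit score 780 ≥ 680 (meets)
Employment 84 ≥ 24 months
All criteria satisfied.

Approved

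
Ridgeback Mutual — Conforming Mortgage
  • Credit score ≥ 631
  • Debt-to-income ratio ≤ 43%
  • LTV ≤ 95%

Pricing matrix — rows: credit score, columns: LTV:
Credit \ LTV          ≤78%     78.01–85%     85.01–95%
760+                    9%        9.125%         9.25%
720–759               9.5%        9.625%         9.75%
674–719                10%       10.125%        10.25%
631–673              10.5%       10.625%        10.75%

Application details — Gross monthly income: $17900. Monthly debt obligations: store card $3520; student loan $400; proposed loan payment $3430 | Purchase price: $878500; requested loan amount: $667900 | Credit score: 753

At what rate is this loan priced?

9.5%

Credit score 753 ≥ 631; Total monthly debts = (3,520 + 400 + 3,430) = 7,350. DTI = 7,350/17,900 = 41.1% ≤ 43%
Loan-to-value = 667,900/878,500 = 76% — pass (95% max)
Credit 753 → row 720–759; LTV 76% → column ≤78%. Grid cell → 9.5%.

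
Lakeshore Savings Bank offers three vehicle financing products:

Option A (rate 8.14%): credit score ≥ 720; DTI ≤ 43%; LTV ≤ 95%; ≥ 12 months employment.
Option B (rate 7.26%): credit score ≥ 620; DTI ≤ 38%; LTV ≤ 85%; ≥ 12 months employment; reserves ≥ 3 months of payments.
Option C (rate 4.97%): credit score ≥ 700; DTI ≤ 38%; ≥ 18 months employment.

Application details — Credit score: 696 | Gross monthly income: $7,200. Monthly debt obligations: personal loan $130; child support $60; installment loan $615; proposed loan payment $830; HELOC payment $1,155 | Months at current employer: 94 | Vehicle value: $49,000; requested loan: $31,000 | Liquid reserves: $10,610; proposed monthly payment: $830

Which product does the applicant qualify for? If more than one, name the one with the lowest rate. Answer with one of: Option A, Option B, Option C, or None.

Total debts = (130 + 60 + 615 + 830 + 1,155) = 2,790; DTI = 2,790/7,200 = 38.8%.
LTV = 31,000/49,000 = 63.3%.
Reserves = 10,610/830 = 12.8 months.
Option A: score 696 < 720; DTI 38.8% ≤ 43%; LTV 63.3% ≤ 95%; employment 94 ≥ 12 mo → does not qualify.
Option B: score 696 ≥ 620; DTI 38.8% > 38%; LTV 63.3% ≤ 85%; employment 94 ≥ 12 mo; reserves 12.8 ≥ 3 mo → does not qualify.
Option C: score 696 < 700; DTI 38.8% > 38%; employment 94 ≥ 18 mo → does not qualify.

None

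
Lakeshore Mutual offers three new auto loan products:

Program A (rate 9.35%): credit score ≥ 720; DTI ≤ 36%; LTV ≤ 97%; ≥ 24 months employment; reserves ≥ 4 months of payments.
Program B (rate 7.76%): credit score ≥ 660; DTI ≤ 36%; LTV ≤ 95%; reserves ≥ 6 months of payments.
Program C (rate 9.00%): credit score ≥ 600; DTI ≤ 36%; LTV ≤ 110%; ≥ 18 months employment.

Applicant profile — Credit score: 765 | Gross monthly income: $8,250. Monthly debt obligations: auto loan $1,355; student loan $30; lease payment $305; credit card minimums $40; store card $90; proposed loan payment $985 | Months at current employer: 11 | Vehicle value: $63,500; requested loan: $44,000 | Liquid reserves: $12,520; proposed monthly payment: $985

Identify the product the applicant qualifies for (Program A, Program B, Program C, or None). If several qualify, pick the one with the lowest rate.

Total debts = (1,355 + 30 + 305 + 40 + 90 + 985) = 2,805; DTI = 2,805/8,250 = 34%.
LTV = 44,000/63,500 = 69.3%.
Reserves = 12,520/985 = 12.7 months.
Program A: score 765 ≥ 720; DTI 34% ≤ 36%; LTV 69.3% ≤ 97%; employment 11 < 24 mo; reserves 12.7 ≥ 4 mo → does not qualify.
Program B: score 765 ≥ 660; DTI 34% ≤ 36%; LTV 69.3% ≤ 95%; reserves 12.7 ≥ 6 mo → qualifies.
Program C: score 765 ≥ 600; DTI 34% ≤ 36%; LTV 69.3% ≤ 110%; employment 11 < 18 mo → does not qualify.

Program B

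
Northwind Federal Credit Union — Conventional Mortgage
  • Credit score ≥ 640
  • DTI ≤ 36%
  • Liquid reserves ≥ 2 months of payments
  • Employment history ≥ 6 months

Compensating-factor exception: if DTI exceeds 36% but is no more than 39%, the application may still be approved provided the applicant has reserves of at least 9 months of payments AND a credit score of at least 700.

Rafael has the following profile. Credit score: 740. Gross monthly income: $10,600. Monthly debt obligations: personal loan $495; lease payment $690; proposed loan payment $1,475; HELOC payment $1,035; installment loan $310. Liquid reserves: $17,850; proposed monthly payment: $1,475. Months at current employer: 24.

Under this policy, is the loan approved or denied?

Credit score 740 ≥ 640 (meets base)
Total debts = (495 + 690 + 1,475 + 1,035 + 310) = 4,005. DTI = 4,005/10,600 = 37.8% > 36% — standard DTI limit exceeded.
Reserves = 17,850/1,475 = 12.1 months ≥ 2
Employment 24 ≥ 6 months
DTI 37.8% is within the 36%–39% exception band; checking compensating factors.
Reserves 12.1 ≥ 9 months; credit score 740 ≥ 700.
Both override conditions satisfied; DTI exception granted.

Approved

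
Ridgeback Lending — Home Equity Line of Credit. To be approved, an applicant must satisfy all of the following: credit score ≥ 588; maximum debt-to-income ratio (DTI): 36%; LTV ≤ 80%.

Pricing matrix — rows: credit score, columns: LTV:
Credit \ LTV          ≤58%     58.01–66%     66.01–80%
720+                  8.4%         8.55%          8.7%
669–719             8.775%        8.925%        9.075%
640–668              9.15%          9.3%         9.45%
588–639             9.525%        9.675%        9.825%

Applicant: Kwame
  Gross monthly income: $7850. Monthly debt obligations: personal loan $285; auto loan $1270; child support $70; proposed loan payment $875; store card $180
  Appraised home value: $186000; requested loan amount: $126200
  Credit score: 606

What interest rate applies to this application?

9.825%

Credit score 606 ≥ 588; Total monthly debts = (285 + 1,270 + 70 + 875 + 180) = 2,680. DTI: 2,680 ÷ 7,850 = 34.1%, within the 36% cap
LTV = 126,200/186,000 = 67.8% ≤ 80%
Credit 606 → row 588–639; LTV 67.8% → column 66.01–80%. Grid cell → 9.825%.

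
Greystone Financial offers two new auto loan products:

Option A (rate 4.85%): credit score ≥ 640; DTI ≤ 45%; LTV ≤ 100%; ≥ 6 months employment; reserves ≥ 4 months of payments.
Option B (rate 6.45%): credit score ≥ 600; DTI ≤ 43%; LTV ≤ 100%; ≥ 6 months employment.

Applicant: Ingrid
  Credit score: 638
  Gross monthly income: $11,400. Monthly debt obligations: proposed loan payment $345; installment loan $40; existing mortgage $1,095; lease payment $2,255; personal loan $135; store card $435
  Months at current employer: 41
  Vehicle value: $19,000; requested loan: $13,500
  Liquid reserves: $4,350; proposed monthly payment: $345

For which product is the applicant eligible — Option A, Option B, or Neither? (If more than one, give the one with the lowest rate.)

Option B

Total debts = (345 + 40 + 1,095 + 2,255 + 135 + 435) = 4,305; DTI = 4,305/11,400 = 37.8%.
LTV = 13,500/19,000 = 71.1%.
Reserves = 4,350/345 = 12.6 months.
Option A: score 638 < 640; DTI 37.8% ≤ 45%; LTV 71.1% ≤ 100%; employment 41 ≥ 6 mo; reserves 12.6 ≥ 4 mo → does not qualify.
Option B: score 638 ≥ 600; DTI 37.8% ≤ 43%; LTV 71.1% ≤ 100%; employment 41 ≥ 6 mo → qualifies.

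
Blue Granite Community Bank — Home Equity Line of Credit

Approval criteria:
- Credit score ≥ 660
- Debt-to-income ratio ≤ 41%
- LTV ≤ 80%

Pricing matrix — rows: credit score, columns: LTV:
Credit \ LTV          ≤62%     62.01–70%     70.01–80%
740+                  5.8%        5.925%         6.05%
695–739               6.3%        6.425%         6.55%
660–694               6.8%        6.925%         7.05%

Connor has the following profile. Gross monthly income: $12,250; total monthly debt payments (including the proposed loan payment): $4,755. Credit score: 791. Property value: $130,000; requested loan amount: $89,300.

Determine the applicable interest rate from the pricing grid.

Credit score 791 ≥ 660; DTI: 4,755 ÷ 12,250 = 38.8%, within the 41% cap
LTV: 89,300 ÷ 130,000 = 68.7%, within 80% cap
Row: 791 falls in 740+. Column: 68.7% falls in 62.01–70%. Rate = 5.925%.

5.925%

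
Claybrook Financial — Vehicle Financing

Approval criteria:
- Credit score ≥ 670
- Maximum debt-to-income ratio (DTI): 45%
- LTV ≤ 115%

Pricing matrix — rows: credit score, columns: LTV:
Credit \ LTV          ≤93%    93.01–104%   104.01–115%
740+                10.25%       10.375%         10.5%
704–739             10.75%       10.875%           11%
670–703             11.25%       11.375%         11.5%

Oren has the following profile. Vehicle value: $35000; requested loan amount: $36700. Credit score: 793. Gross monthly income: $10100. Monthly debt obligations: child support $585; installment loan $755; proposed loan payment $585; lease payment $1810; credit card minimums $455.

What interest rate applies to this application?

Credit score 793 ≥ 670; Total monthly debts = (585 + 755 + 585 + 1,810 + 455) = 4,190. Debt-to-income = 4,190/10,100 = 41.5% — meets 45% limit
Loan-to-value = 36,700/35,000 = 104.9% — pass (115% max)
Score 793 is in the 740+ band; LTV 104.9% is in the 104.01–115% band → 10.5%.

10.5%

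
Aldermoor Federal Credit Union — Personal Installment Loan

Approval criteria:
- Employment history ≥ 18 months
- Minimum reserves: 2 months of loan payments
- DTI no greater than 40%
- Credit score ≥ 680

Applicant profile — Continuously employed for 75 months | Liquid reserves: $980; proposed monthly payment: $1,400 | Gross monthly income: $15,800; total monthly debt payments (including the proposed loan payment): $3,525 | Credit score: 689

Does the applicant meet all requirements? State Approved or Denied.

Employment 75 ≥ 18 months
Reserves: 980 ÷ 1,400 = 0.7 months (below 2-month minimum)
DTI = 3,525/15,800 = 22.3% ≤ 40%
Credit score 689 ≥ 680 (meets)
Fails on reserves.

Denied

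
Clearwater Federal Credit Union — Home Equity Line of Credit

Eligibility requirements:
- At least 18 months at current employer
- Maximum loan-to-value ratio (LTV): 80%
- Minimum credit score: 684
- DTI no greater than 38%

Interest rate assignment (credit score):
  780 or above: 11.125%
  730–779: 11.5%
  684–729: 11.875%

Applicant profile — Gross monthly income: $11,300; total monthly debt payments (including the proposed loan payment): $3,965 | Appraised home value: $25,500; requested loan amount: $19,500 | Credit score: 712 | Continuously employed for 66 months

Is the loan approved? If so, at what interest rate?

Credit score 712 ≥ 684 (meets minimum)
Employment 66 ≥ 18 months
LTV: 19,500 ÷ 25,500 = 76.5%, within 80% cap
Debt-to-income = 3,965/11,300 = 35.1% — meets 38% limit
All requirements met. Score 712 falls in the 684–729 tier → 11.875%.

Approved at 11.875%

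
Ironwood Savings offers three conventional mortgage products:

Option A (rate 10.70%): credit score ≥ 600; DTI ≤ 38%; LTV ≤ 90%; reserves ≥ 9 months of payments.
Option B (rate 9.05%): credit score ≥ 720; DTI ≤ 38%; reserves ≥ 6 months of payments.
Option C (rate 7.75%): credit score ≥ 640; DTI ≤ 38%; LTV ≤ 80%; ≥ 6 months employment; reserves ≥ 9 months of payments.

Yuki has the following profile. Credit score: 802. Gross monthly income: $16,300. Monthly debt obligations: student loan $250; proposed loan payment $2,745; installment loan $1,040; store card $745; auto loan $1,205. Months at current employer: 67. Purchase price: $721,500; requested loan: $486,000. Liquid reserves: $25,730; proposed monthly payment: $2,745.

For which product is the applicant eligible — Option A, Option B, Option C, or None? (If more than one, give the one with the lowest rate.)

Total debts = (250 + 2,745 + 1,040 + 745 + 1,205) = 5,985; DTI = 5,985/16,300 = 36.7%.
LTV = 486,000/721,500 = 67.4%.
Reserves = 25,730/2,745 = 9.4 months.
Option A: score 802 ≥ 600; DTI 36.7% ≤ 38%; LTV 67.4% ≤ 90%; reserves 9.4 ≥ 9 mo → qualifies.
Option B: score 802 ≥ 720; DTI 36.7% ≤ 38%; reserves 9.4 ≥ 6 mo → qualifies.
Option C: score 802 ≥ 640; DTI 36.7% ≤ 38%; LTV 67.4% ≤ 80%; employment 67 ≥ 6 mo; reserves 9.4 ≥ 9 mo → qualifies.
Qualifying: Option A, Option B, Option C. Lowest rate is 7.75% → Option C.

Option C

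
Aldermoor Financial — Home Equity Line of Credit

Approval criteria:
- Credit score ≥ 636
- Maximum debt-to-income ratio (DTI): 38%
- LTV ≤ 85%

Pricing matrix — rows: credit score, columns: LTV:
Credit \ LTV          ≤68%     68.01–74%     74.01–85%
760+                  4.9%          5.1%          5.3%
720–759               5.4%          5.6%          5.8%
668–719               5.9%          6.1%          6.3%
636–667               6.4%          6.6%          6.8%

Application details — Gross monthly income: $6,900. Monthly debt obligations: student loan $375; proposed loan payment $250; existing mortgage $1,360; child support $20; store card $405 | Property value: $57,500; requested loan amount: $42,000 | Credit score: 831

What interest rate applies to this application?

5.1%

Credit score 831 ≥ 636; Total monthly debts = (375 + 250 + 1,360 + 20 + 405) = 2,410. DTI = 2,410/6,900 = 34.9% ≤ 38%
LTV = 42,000/57,500 = 73% ≤ 85%
Row: 831 falls in 760+. Column: 73% falls in 68.01–74%. Rate = 5.1%.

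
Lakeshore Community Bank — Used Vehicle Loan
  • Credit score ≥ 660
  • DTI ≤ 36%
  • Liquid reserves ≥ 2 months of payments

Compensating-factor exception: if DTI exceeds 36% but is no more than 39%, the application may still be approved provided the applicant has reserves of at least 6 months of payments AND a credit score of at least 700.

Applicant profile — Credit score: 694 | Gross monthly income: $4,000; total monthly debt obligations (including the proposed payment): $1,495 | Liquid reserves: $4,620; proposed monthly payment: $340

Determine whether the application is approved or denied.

Credit score 694 ≥ 660 (meets base)
DTI = 1,495/4,000 = 37.4% > 36% — standard DTI limit exceeded.
Reserves: 4,620 ÷ 340 = 13.6 months (meets 2-month minimum)
DTI 37.4% is within the 36%–39% exception band; checking compensating factors.
Override check — reserves: 13.6 mo (ok); score: 694 (below 700).
Compensating-factor requirement not fully met.

Denied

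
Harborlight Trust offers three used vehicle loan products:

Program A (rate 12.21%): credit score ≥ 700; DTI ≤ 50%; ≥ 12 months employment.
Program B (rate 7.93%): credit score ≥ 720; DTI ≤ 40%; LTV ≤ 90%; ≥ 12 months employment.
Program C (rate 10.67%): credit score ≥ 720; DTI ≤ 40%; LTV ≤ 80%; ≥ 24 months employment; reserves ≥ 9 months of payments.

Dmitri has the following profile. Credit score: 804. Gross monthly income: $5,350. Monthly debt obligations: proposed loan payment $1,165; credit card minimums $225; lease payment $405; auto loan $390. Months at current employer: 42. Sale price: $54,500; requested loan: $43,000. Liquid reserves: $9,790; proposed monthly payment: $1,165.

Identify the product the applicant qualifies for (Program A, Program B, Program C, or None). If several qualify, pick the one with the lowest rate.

Program A

Total debts = (1,165 + 225 + 405 + 390) = 2,185; DTI = 2,185/5,350 = 40.8%.
LTV = 43,000/54,500 = 78.9%.
Reserves = 9,790/1,165 = 8.4 months.
Program A: score 804 ≥ 700; DTI 40.8% ≤ 50%; employment 42 ≥ 12 mo → qualifies.
Program B: score 804 ≥ 720; DTI 40.8% > 40%; LTV 78.9% ≤ 90%; employment 42 ≥ 12 mo → does not qualify.
Program C: score 804 ≥ 720; DTI 40.8% > 40%; LTV 78.9% ≤ 80%; employment 42 ≥ 24 mo; reserves 8.4 < 9 mo → does not qualify.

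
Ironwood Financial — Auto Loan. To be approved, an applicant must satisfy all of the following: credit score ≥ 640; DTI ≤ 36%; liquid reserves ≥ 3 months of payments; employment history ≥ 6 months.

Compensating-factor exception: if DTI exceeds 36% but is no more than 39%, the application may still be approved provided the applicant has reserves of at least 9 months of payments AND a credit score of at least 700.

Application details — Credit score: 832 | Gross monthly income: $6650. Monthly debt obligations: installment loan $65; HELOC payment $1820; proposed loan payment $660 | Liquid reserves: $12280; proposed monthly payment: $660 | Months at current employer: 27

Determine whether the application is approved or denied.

Credit score 832 ≥ 640 (meets base)
Total debts = (65 + 1,820 + 660) = 2,545. DTI: 2,545 ÷ 6,650 = 38.3%, over the 36% base limit.
Liquid reserves cover 12,280/660 = 18.6 months — ≥ 3 required
Employment 27 ≥ 6 months
38.3% falls in the override range (36%–39%), so the compensating-factor test applies.
Override check — reserves: 18.6 mo (ok); score: 832 (ok).
Both compensating conditions met → exception applies.

Approved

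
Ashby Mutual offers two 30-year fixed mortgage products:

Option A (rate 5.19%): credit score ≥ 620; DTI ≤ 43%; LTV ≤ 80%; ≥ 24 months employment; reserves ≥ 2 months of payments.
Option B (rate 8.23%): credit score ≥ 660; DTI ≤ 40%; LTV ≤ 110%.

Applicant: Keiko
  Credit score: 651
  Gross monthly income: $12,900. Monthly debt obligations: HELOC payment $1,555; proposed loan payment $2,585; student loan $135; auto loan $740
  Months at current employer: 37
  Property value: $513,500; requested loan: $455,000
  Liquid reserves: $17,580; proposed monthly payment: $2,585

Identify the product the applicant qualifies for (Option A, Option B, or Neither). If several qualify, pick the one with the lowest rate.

Neither

Total debts = (1,555 + 2,585 + 135 + 740) = 5,015; DTI = 5,015/12,900 = 38.9%.
LTV = 455,000/513,500 = 88.6%.
Reserves = 17,580/2,585 = 6.8 months.
Option A: score 651 ≥ 620; DTI 38.9% ≤ 43%; LTV 88.6% > 80%; employment 37 ≥ 24 mo; reserves 6.8 ≥ 2 mo → does not qualify.
Option B: score 651 < 660; DTI 38.9% ≤ 40%; LTV 88.6% ≤ 110% → does not qualify.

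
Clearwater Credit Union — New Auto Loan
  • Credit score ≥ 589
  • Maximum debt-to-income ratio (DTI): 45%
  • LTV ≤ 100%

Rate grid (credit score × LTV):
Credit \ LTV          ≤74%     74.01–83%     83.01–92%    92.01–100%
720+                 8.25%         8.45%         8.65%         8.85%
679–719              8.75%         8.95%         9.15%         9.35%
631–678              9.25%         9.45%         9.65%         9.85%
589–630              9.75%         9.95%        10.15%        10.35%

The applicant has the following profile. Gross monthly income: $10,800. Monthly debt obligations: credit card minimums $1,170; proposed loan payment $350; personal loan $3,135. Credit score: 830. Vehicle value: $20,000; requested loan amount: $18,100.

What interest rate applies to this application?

Credit score 830 ≥ 589; Total monthly debts = (1,170 + 350 + 3,135) = 4,655. DTI = 4,655/10,800 = 43.1% ≤ 45%
LTV: 18,100 ÷ 20,000 = 90.5%, within 100% cap
Score 830 is in the 720+ band; LTV 90.5% is in the 83.01–92% band → 8.65%.

8.65%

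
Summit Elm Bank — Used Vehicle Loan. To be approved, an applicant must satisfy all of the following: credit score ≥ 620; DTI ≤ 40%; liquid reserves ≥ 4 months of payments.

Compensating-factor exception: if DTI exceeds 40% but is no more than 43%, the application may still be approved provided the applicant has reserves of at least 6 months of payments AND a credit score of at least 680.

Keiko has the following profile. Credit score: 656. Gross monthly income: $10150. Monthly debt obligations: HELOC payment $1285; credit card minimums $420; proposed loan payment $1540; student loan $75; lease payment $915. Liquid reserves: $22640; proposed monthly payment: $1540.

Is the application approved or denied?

Denied

Credit score 656 ≥ 620 (meets base)
Total debts = (1,285 + 420 + 1,540 + 75 + 915) = 4,235. DTI = 4,235/10,150 = 41.7% > 40% — standard DTI limit exceeded.
Reserves = 22,640/1,540 = 14.7 months ≥ 4
DTI 41.7% is within the 40%–43% exception band; checking compensating factors.
Override check — reserves: 14.7 mo (ok); score: 656 (below 680).
Override conditions not both satisfied; exception does not apply.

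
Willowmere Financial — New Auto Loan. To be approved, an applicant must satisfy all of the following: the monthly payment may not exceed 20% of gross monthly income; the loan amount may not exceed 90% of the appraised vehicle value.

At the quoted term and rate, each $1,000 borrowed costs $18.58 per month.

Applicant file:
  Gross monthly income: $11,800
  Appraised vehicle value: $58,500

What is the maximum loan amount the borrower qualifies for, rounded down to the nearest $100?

$52,600

Payment cap: 20% × $11,800 = $2,360/month.
At $18.58 per $1,000, that supports 2,360/18.58 × 1,000 ≈ $127,018 → $127,000.
LTV cap: 90% × $58,500 = $52,650 → $52,600.
Binding constraint: loan-to-value.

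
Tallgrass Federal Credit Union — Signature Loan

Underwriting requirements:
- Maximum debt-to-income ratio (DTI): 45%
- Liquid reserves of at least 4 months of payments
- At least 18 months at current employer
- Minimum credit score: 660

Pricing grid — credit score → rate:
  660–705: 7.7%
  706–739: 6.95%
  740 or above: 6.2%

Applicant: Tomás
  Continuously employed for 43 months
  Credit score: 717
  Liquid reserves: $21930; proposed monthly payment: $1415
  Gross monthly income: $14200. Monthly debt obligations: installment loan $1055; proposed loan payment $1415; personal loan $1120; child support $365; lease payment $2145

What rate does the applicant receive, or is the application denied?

Approved at 6.95%

Credit score 717 ≥ 660 (meets minimum)
Total monthly debts = (1,055 + 1,415 + 1,120 + 365 + 2,145) = 6,100. DTI = 6,100/14,200 = 43% ≤ 45%
Employment 43 ≥ 18 months
Liquid reserves cover 21,930/1,415 = 15.5 months — ≥ 4 required
All requirements met. Score 717 falls in the 706–739 tier → 6.95%.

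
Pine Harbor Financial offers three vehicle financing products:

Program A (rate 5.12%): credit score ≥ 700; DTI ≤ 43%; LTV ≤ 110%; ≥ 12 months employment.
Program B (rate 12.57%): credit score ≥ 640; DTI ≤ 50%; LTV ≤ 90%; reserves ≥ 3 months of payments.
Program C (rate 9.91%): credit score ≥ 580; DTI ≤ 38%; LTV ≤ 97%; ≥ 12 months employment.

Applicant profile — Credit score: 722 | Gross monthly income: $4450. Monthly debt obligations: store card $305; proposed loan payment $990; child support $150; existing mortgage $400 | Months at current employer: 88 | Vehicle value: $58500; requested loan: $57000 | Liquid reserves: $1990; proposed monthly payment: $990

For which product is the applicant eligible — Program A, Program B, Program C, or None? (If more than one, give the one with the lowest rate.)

Program A

Total debts = (305 + 990 + 150 + 400) = 1,845; DTI = 1,845/4,450 = 41.5%.
LTV = 57,000/58,500 = 97.4%.
Reserves = 1,990/990 = 2.0 months.
Program A: score 722 ≥ 700; DTI 41.5% ≤ 43%; LTV 97.4% ≤ 110%; employment 88 ≥ 12 mo → qualifies.
Program B: score 722 ≥ 640; DTI 41.5% ≤ 50%; LTV 97.4% > 90%; reserves 2.0 < 3 mo → does not qualify.
Program C: score 722 ≥ 580; DTI 41.5% > 38%; LTV 97.4% > 97%; employment 88 ≥ 12 mo → does not qualify.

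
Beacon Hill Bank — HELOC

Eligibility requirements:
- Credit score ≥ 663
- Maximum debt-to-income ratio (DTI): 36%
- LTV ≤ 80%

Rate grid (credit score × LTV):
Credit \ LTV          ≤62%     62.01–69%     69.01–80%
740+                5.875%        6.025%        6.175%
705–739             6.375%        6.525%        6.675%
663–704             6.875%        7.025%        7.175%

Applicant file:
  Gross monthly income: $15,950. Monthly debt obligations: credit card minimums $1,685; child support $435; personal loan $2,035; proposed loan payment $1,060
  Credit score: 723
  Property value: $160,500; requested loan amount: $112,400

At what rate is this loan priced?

Credit score 723 ≥ 663; Total monthly debts = (1,685 + 435 + 2,035 + 1,060) = 5,215. DTI = 5,215/15,950 = 32.7% ≤ 36%
Loan-to-value = 112,400/160,500 = 70% — pass (80% max)
Row: 723 falls in 705–739. Column: 70% falls in 69.01–80%. Rate = 6.675%.

6.675%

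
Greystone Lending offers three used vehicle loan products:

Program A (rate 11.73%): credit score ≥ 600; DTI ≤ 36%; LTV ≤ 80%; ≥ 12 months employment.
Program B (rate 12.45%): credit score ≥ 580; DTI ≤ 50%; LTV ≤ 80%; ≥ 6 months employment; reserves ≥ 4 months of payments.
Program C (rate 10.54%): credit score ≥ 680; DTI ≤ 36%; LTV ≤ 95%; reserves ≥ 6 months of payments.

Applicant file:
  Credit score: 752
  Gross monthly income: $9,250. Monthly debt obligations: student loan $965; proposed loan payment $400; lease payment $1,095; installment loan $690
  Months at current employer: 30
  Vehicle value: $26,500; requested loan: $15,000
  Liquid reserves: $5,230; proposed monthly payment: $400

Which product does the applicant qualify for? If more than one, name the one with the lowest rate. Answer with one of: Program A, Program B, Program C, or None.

Program C

Total debts = (965 + 400 + 1,095 + 690) = 3,150; DTI = 3,150/9,250 = 34.1%.
LTV = 15,000/26,500 = 56.6%.
Reserves = 5,230/400 = 13.1 months.
Program A: score 752 ≥ 600; DTI 34.1% ≤ 36%; LTV 56.6% ≤ 80%; employment 30 ≥ 12 mo → qualifies.
Program B: score 752 ≥ 580; DTI 34.1% ≤ 50%; LTV 56.6% ≤ 80%; employment 30 ≥ 6 mo; reserves 13.1 ≥ 4 mo → qualifies.
Program C: score 752 ≥ 680; DTI 34.1% ≤ 36%; LTV 56.6% ≤ 95%; reserves 13.1 ≥ 6 mo → qualifies.
Qualifying: Program A, Program B, Program C. Lowest rate is 10.54% → Program C.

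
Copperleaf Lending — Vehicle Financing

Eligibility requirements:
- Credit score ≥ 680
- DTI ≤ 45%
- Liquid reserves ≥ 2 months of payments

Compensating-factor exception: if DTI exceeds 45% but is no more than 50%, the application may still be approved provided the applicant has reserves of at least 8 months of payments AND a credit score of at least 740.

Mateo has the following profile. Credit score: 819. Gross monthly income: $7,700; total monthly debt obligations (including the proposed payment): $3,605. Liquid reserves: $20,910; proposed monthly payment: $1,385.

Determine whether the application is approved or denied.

Approved

Credit score 819 ≥ 680 (meets base)
DTI = 3,605/7,700 = 46.8% > 45% — standard DTI limit exceeded.
Liquid reserves cover 20,910/1,385 = 15.1 months — ≥ 2 required
DTI 46.8% is within the 45%–50% exception band; checking compensating factors.
Reserves 15.1 ≥ 8 months; credit score 819 ≥ 740.
Both override conditions satisfied; DTI exception granted.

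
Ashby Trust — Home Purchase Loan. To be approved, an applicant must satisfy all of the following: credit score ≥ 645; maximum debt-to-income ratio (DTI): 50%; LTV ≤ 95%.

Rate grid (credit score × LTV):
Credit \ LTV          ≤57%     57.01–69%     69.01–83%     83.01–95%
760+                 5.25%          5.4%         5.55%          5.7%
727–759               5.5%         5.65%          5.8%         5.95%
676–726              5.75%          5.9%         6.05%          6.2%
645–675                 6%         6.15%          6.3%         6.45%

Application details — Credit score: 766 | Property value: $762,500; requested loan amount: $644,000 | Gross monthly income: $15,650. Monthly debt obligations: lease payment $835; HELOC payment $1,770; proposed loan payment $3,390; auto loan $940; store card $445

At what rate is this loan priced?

Credit score 766 ≥ 645; Total monthly debts = (835 + 1,770 + 3,390 + 940 + 445) = 7,380. DTI: 7,380 ÷ 15,650 = 47.2%, within the 50% cap
LTV: 644,000 ÷ 762,500 = 84.5%, within 95% cap
Score 766 is in the 760+ band; LTV 84.5% is in the 83.01–95% band → 5.7%.

5.7%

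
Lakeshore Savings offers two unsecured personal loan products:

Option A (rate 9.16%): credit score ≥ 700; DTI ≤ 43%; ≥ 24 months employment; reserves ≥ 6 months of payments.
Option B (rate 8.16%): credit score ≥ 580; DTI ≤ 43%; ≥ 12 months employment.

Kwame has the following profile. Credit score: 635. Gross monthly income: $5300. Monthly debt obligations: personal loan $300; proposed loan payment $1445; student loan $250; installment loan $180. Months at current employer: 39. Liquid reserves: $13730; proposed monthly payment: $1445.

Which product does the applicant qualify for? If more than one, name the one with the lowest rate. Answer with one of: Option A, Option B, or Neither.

Total debts = (300 + 1,445 + 250 + 180) = 2,175; DTI = 2,175/5,300 = 41%.
Reserves = 13,730/1,445 = 9.5 months.
Option A: score 635 < 700; DTI 41% ≤ 43%; employment 39 ≥ 24 mo; reserves 9.5 ≥ 6 mo → does not qualify.
Option B: score 635 ≥ 580; DTI 41% ≤ 43%; employment 39 ≥ 12 mo → qualifies.

Option B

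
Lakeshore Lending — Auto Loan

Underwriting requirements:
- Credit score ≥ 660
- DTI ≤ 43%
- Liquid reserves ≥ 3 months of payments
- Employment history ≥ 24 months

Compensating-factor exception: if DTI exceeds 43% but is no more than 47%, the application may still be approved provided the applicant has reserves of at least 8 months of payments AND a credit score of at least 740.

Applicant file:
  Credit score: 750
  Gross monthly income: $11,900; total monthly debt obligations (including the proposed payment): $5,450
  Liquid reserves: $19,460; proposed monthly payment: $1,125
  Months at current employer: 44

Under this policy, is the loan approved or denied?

Credit score 750 ≥ 660 (meets base)
DTI = 5,450/11,900 = 45.8% > 43% — standard DTI limit exceeded.
Reserves = 19,460/1,125 = 17.3 months ≥ 3
Employment 44 ≥ 24 months
45.8% falls in the override range (43%–47%), so the compensating-factor test applies.
Reserves 17.3 ≥ 8 months; credit score 750 ≥ 740.
Both override conditions satisfied; DTI exception granted.

Approved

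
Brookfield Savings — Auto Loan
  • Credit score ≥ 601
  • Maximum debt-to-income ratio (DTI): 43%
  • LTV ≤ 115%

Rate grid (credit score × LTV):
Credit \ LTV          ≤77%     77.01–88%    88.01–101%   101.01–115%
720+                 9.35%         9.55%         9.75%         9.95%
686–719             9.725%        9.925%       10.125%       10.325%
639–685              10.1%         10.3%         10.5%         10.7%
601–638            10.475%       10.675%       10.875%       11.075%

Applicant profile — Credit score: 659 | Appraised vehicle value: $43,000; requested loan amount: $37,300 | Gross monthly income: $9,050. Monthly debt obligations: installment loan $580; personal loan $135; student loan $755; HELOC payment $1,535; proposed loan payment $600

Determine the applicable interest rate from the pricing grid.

10.3%

Credit score 659 ≥ 601; Total monthly debts = (580 + 135 + 755 + 1,535 + 600) = 3,605. Debt-to-income = 3,605/9,050 = 39.8% — meets 43% limit
LTV = 37,300/43,000 = 86.7% ≤ 115%
Credit 659 → row 639–685; LTV 86.7% → column 77.01–88%. Grid cell → 10.3%.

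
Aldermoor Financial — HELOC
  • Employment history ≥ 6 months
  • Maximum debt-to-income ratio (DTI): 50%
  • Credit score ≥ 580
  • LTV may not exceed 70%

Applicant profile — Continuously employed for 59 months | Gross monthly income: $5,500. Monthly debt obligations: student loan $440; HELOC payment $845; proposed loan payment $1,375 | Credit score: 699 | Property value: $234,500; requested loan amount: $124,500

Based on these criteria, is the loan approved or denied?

Approved

Employment 59 ≥ 6 months
Total monthly debts = (440 + 845 + 1,375) = 2,660. DTI: 2,660 ÷ 5,500 = 48.4%, within the 50% cap
Credit score 699 ≥ 580 (meets)
LTV: 124,500 ÷ 234,500 = 53.1%, within 70% cap
All criteria satisfied.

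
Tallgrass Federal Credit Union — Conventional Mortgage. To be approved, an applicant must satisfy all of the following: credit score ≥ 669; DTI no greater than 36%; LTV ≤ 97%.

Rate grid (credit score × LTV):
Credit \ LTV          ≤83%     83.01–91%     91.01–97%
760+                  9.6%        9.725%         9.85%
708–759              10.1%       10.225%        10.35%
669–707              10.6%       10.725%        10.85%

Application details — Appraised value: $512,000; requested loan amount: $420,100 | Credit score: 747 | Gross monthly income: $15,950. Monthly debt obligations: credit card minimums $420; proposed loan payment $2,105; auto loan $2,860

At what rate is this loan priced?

Credit score 747 ≥ 669; Total monthly debts = (420 + 2,105 + 2,860) = 5,385. DTI = 5,385/15,950 = 33.8% ≤ 36%
LTV = 420,100/512,000 = 82.1% ≤ 97%
Score 747 is in the 708–759 band; LTV 82.1% is in the ≤83% band → 10.1%.

10.1%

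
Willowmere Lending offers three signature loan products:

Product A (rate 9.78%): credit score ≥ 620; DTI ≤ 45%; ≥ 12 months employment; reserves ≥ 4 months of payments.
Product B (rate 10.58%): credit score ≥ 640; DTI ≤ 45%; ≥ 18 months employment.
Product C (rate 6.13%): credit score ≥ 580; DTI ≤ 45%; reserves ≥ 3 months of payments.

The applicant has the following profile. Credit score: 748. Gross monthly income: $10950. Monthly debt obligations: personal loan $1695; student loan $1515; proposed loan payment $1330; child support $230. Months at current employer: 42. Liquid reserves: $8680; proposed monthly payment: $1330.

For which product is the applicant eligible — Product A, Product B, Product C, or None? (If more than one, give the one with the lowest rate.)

Total debts = (1,695 + 1,515 + 1,330 + 230) = 4,770; DTI = 4,770/10,950 = 43.6%.
Reserves = 8,680/1,330 = 6.5 months.
Product A: score 748 ≥ 620; DTI 43.6% ≤ 45%; employment 42 ≥ 12 mo; reserves 6.5 ≥ 4 mo → qualifies.
Product B: score 748 ≥ 640; DTI 43.6% ≤ 45%; employment 42 ≥ 18 mo → qualifies.
Product C: score 748 ≥ 580; DTI 43.6% ≤ 45%; reserves 6.5 ≥ 3 mo → qualifies.
Qualifying: Product A, Product B, Product C. Lowest rate is 6.13% → Product C.

Product C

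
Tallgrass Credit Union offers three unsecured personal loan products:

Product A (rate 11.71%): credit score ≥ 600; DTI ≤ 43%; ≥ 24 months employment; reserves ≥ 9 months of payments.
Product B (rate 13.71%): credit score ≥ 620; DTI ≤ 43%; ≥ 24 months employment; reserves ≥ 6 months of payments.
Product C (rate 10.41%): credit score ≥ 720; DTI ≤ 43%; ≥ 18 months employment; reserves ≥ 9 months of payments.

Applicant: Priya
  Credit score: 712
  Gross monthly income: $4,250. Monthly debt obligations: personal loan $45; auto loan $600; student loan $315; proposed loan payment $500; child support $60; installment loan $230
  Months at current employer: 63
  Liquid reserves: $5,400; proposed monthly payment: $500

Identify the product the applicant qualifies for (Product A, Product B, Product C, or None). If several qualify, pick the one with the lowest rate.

Total debts = (45 + 600 + 315 + 500 + 60 + 230) = 1,750; DTI = 1,750/4,250 = 41.2%.
Reserves = 5,400/500 = 10.8 months.
Product A: score 712 ≥ 600; DTI 41.2% ≤ 43%; employment 63 ≥ 24 mo; reserves 10.8 ≥ 9 mo → qualifies.
Product B: score 712 ≥ 620; DTI 41.2% ≤ 43%; employment 63 ≥ 24 mo; reserves 10.8 ≥ 6 mo → qualifies.
Product C: score 712 < 720; DTI 41.2% ≤ 43%; employment 63 ≥ 18 mo; reserves 10.8 ≥ 9 mo → does not qualify.
Qualifying: Product A, Product B. Lowest rate is 11.71% → Product A.

Product A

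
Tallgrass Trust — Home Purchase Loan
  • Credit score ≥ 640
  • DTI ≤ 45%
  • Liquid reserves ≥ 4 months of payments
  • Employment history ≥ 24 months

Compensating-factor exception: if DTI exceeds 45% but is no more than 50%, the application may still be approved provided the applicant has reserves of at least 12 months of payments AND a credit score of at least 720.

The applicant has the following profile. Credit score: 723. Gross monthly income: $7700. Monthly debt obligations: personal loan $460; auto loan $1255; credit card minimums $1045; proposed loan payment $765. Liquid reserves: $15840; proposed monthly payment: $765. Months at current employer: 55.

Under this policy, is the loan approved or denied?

Approved

Credit score 723 ≥ 640 (meets base)
Total debts = (460 + 1,255 + 1,045 + 765) = 3,525. DTI: 3,525 ÷ 7,700 = 45.8%, over the 45% base limit.
Liquid reserves cover 15,840/765 = 20.7 months — ≥ 4 required
Employment 55 ≥ 24 months
DTI 45.8% is within the 45%–50% exception band; checking compensating factors.
Override check — reserves: 20.7 mo (ok); score: 723 (ok).
Both compensating conditions met → exception applies.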